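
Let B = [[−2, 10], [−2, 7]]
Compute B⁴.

tr B = 5 and det B = 6, so the characteristic polynomial is λ² − (5)λ + (6) with roots 3 and 2.
Eigenvectors give P = [[2, 5], [1, 2]] with P⁻¹ = [[−2, 5], [1, −2]], and B = P·diag(3, 2)·P⁻¹.
Then B⁴ = P·diag(81, 16)·P⁻¹ = [[162, 80], [81, 32]] · [[−2, 5], [1, −2]] = [[−244, 650], [−130, 341]].

[[−244, 650], [−130, 341]]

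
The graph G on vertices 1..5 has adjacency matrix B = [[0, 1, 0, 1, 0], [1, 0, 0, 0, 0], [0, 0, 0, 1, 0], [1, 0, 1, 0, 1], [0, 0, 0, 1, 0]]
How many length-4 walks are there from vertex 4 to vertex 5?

0

The number of length-4 walks from vertex 4 to vertex 5 is entry (4,5) of B^4, where B is the adjacency matrix.
B^2 = [[2, 0, 1, 0, 1], [0, 1, 0, 1, 0], [1, 0, 1, 0, 1], [0, 1, 0, 3, 0], [1, 0, 1, 0, 1]]
B^3 = [[0, 2, 0, 4, 0], [2, 0, 1, 0, 1], [0, 1, 0, 3, 0], [4, 0, 3, 0, 3], [0, 1, 0, 3, 0]]
B^4 = [[6, 0, 4, 0, 4], [0, 2, 0, 4, 0], [4, 0, 3, 0, 3], [0, 4, 0, 10, 0], [4, 0, 3, 0, 3]]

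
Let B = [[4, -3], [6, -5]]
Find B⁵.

tr B = -1 and det B = -2, so the characteristic polynomial is λ² − (-1)λ + (-2) with roots -2 and 1.
Eigenvectors give P = [[-1, 1], [-2, 1]] with P⁻¹ = [[1, -1], [2, -1]], and B = P·diag(-2, 1)·P⁻¹.
Then B⁵ = P·diag(-32, 1)·P⁻¹ = [[32, 1], [64, 1]] · [[1, -1], [2, -1]] = [[34, -33], [66, -65]].

[[34, -33], [66, -65]]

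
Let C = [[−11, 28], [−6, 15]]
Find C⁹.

[[−118091, 275548], [−59046, 137775]]

tr C = 4 and det C = 3, so the characteristic polynomial is λ² − (4)λ + (3) with roots 1 and 3.
Eigenvectors give P = [[7, 2], [3, 1]] with P⁻¹ = [[1, −2], [−3, 7]], and C = P·diag(1, 3)·P⁻¹.
Then C⁹ = P·diag(1, 19683)·P⁻¹ = [[7, 39366], [3, 19683]] · [[1, −2], [−3, 7]] = [[−118091, 275548], [−59046, 137775]].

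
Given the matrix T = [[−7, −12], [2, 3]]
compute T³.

tr T = −4 and det T = 3, so the characteristic polynomial is λ² − (−4)λ + (3) with roots −1 and −3.
Eigenvectors give P = [[2, −3], [−1, 1]] with P⁻¹ = [[−1, −3], [−1, −2]], and T = P·diag(−1, −3)·P⁻¹.
Then T³ = P·diag(−1, −27)·P⁻¹ = [[−2, 81], [1, −27]] · [[−1, −3], [−1, −2]] = [[−79, −156], [26, 51]].

[[−79, −156], [26, 51]]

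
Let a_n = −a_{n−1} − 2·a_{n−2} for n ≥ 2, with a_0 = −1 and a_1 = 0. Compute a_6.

−2

With companion matrix A = [[−1, −2], [1, 0]], [a_n, a_{n−1}]ᵀ = A·[a_{n−1}, a_{n−2}]ᵀ, so [a_6, a_5]ᵀ = A⁵·[a_1, a_0]ᵀ.
A⁵ = [[−5, 2], [−1, −6]], giving [a_6, a_5]ᵀ = [[−2], [6]].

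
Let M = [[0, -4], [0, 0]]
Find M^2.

M is strictly triangular, hence nilpotent: M^2 = 0, so M^2 = 0.

[[0, 0], [0, 0]]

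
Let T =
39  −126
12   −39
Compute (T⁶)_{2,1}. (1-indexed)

tr T = 0 and det T = −9, so the characteristic polynomial is λ² − (0)λ + (−9) with roots −3 and 3.
Eigenvectors give P = [[3, −7], [1, −2]] with P⁻¹ = [[−2, 7], [−1, 3]], and T = P·diag(−3, 3)·P⁻¹.
Then T⁶ = P·diag(729, 729)·P⁻¹ = [[2187, −5103], [729, −1458]] · [[−2, 7], [−1, 3]] = [[729, 0], [0, 729]].

0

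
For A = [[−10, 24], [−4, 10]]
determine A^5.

tr A = 0 and det A = −4, so the characteristic polynomial is λ² − (0)λ + (−4) with roots −2 and 2.
Eigenvectors give P = [[3, −2], [1, −1]] with P⁻¹ = [[1, −2], [1, −3]], and A = P·diag(−2, 2)·P⁻¹.
Then A^5 = P·diag(−32, 32)·P⁻¹ = [[−96, −64], [−32, −32]] · [[1, −2], [1, −3]] = [[−160, 384], [−64, 160]].

[[−160, 384], [−64, 160]]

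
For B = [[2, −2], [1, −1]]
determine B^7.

[[2, −2], [1, −1]]

B² = B (a projection; rank 1, trace 1), so B^7 = B.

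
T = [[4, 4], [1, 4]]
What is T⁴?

[[656, 1280], [320, 656]]

T² = [[20, 32], [8, 20]]
T³ = [[112, 208], [52, 112]]
T⁴ = [[656, 1280], [320, 656]]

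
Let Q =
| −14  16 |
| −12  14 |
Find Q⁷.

tr Q = 0 and det Q = −4, so the characteristic polynomial is λ² − (0)λ + (−4) with roots −2 and 2.
Eigenvectors give P = [[4, 1], [3, 1]] with P⁻¹ = [[1, −1], [−3, 4]], and Q = P·diag(−2, 2)·P⁻¹.
Then Q⁷ = P·diag(−128, 128)·P⁻¹ = [[−512, 128], [−384, 128]] · [[1, −1], [−3, 4]] = [[−896, 1024], [−768, 896]].

[[−896, 1024], [−768, 896]]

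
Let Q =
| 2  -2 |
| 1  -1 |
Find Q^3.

[[2, -2], [1, -1]]

Q² = Q (a projection; rank 1, trace 1), so Q^3 = Q.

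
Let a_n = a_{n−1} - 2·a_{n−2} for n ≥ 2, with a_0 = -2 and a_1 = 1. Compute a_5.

With companion matrix Q = [[1, -2], [1, 0]], [a_n, a_{n−1}]ᵀ = Q·[a_{n−1}, a_{n−2}]ᵀ, so [a_5, a_4]ᵀ = Q⁴·[a_1, a_0]ᵀ.
Q⁴ = [[-1, 6], [-3, 2]], giving [a_5, a_4]ᵀ = [[-13], [-7]].

-13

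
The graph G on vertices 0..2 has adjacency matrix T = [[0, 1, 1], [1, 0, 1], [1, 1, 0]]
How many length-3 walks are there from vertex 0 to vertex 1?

3

The number of length-3 walks from vertex 0 to vertex 1 is entry (0,1) of T³, where T is the adjacency matrix.
T² = [[2, 1, 1], [1, 2, 1], [1, 1, 2]]
T³ = [[2, 3, 3], [3, 2, 3], [3, 3, 2]]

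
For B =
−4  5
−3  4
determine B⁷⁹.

[[−4, 5], [−3, 4]]

B² = I (check: tr B = 0 and det B = −1), so B⁷⁹ = B since 79 is odd.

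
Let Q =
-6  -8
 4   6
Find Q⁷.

tr Q = 0 and det Q = -4, so the characteristic polynomial is λ² − (0)λ + (-4) with roots -2 and 2.
Eigenvectors give P = [[-2, -1], [1, 1]] with P⁻¹ = [[-1, -1], [1, 2]], and Q = P·diag(-2, 2)·P⁻¹.
Then Q⁷ = P·diag(-128, 128)·P⁻¹ = [[256, -128], [-128, 128]] · [[-1, -1], [1, 2]] = [[-384, -512], [256, 384]].

[[-384, -512], [256, 384]]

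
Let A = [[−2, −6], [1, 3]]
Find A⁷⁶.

[[−2, −6], [1, 3]]

A² = A (a projection; rank 1, trace 1), so A⁷⁶ = A.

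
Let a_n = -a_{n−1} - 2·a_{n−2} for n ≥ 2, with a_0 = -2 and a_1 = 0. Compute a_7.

-20

With companion matrix C = [[-1, -2], [1, 0]], [a_n, a_{n−1}]ᵀ = C·[a_{n−1}, a_{n−2}]ᵀ, so [a_7, a_6]ᵀ = C^6·[a_1, a_0]ᵀ.
C^6 = [[7, 10], [-5, 2]], giving [a_7, a_6]ᵀ = [[-20], [-4]].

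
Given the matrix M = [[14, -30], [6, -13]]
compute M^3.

[[44, -90], [18, -37]]

tr M = 1 and det M = -2, so the characteristic polynomial is λ² − (1)λ + (-2) with roots 2 and -1.
Eigenvectors give P = [[5, 2], [2, 1]] with P⁻¹ = [[1, -2], [-2, 5]], and M = P·diag(2, -1)·P⁻¹.
Then M^3 = P·diag(8, -1)·P⁻¹ = [[40, -2], [16, -1]] · [[1, -2], [-2, 5]] = [[44, -90], [18, -37]].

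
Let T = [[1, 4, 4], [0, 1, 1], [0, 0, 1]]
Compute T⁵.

[[1, 20, 60], [0, 1, 5], [0, 0, 1]]

T = I + N where N = [[0, 4, 4], [0, 0, 1], [0, 0, 0]] is strictly upper-triangular, so N³ = 0.
(I + N)⁵ = I + 5·N + 10·N² = [[1, 20, 60], [0, 1, 5], [0, 0, 1]].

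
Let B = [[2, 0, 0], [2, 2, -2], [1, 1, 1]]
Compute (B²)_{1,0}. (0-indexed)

6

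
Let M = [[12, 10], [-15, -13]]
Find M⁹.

tr M = -1 and det M = -6, so the characteristic polynomial is λ² − (-1)λ + (-6) with roots 2 and -3.
Eigenvectors give P = [[1, -2], [-1, 3]] with P⁻¹ = [[3, 2], [1, 1]], and M = P·diag(2, -3)·P⁻¹.
Then M⁹ = P·diag(512, -19683)·P⁻¹ = [[512, 39366], [-512, -59049]] · [[3, 2], [1, 1]] = [[40902, 40390], [-60585, -60073]].

[[40902, 40390], [-60585, -60073]]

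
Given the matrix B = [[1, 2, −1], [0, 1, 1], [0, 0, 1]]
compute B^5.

[[1, 10, 15], [0, 1, 5], [0, 0, 1]]

B = I + N where N = [[0, 2, −1], [0, 0, 1], [0, 0, 0]] is strictly upper-triangular, so N^3 = 0.
(I + N)^5 = I + 5·N + 10·N^2 = [[1, 10, 15], [0, 1, 5], [0, 0, 1]].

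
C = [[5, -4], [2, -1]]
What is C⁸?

tr C = 4 and det C = 3, so the characteristic polynomial is λ² − (4)λ + (3) with roots 1 and 3.
Eigenvectors give P = [[1, 2], [1, 1]] with P⁻¹ = [[-1, 2], [1, -1]], and C = P·diag(1, 3)·P⁻¹.
Then C⁸ = P·diag(1, 6561)·P⁻¹ = [[1, 13122], [1, 6561]] · [[-1, 2], [1, -1]] = [[13121, -13120], [6560, -6559]].

[[13121, -13120], [6560, -6559]]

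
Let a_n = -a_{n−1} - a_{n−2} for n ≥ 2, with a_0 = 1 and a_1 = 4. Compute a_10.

With companion matrix M = [[-1, -1], [1, 0]], [a_n, a_{n−1}]ᵀ = M·[a_{n−1}, a_{n−2}]ᵀ, so [a_10, a_9]ᵀ = M⁹·[a_1, a_0]ᵀ.
M⁹ = [[1, 0], [0, 1]], giving [a_10, a_9]ᵀ = [[4], [1]].

4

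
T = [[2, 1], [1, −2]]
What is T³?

T² = [[5, 0], [0, 5]]
T³ = [[10, 5], [5, −10]]

[[10, 5], [5, −10]]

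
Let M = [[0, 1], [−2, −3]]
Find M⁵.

tr M = −3 and det M = 2, so the characteristic polynomial is λ² − (−3)λ + (2) with roots −2 and −1.
Eigenvectors give P = [[−1, 1], [2, −1]] with P⁻¹ = [[1, 1], [2, 1]], and M = P·diag(−2, −1)·P⁻¹.
Then M⁵ = P·diag(−32, −1)·P⁻¹ = [[32, −1], [−64, 1]] · [[1, 1], [2, 1]] = [[30, 31], [−62, −63]].

[[30, 31], [−62, −63]]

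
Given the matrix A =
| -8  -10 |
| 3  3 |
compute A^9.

tr A = -5 and det A = 6, so the characteristic polynomial is λ² − (-5)λ + (6) with roots -2 and -3.
Eigenvectors give P = [[-5, -2], [3, 1]] with P⁻¹ = [[1, 2], [-3, -5]], and A = P·diag(-2, -3)·P⁻¹.
Then A^9 = P·diag(-512, -19683)·P⁻¹ = [[2560, 39366], [-1536, -19683]] · [[1, 2], [-3, -5]] = [[-115538, -191710], [57513, 95343]].

[[-115538, -191710], [57513, 95343]]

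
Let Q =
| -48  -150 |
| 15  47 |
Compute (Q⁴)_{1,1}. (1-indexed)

tr Q = -1 and det Q = -6, so the characteristic polynomial is λ² − (-1)λ + (-6) with roots 2 and -3.
Eigenvectors give P = [[-3, -10], [1, 3]] with P⁻¹ = [[3, 10], [-1, -3]], and Q = P·diag(2, -3)·P⁻¹.
Then Q⁴ = P·diag(16, 81)·P⁻¹ = [[-48, -810], [16, 243]] · [[3, 10], [-1, -3]] = [[666, 1950], [-195, -569]].

666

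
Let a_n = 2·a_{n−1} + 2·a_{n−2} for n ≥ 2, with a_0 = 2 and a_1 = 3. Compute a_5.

With companion matrix T = [[2, 2], [1, 0]], [a_n, a_{n−1}]ᵀ = T·[a_{n−1}, a_{n−2}]ᵀ, so [a_5, a_4]ᵀ = T⁴·[a_1, a_0]ᵀ.
T⁴ = [[44, 32], [16, 12]], giving [a_5, a_4]ᵀ = [[196], [72]].

196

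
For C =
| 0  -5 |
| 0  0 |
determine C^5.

[[0, 0], [0, 0]]

C is strictly triangular, hence nilpotent: C^2 = 0, so C^5 = 0.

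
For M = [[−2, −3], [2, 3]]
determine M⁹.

M² = M (a projection; rank 1, trace 1), so M⁹ = M.

[[−2, −3], [2, 3]]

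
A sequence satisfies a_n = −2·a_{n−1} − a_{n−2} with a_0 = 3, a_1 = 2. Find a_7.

With companion matrix Q = [[−2, −1], [1, 0]], [a_n, a_{n−1}]ᵀ = Q·[a_{n−1}, a_{n−2}]ᵀ, so [a_7, a_6]ᵀ = Q⁶·[a_1, a_0]ᵀ.
Q⁶ = [[7, 6], [−6, −5]], giving [a_7, a_6]ᵀ = [[32], [−27]].

32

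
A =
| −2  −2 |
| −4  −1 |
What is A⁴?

[[216, 126], [252, 153]]

A² = [[12, 6], [12, 9]]
A³ = [[−48, −30], [−60, −33]]
A⁴ = [[216, 126], [252, 153]]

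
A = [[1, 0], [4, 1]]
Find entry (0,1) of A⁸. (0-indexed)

0

A = I + N where N = [[0, 0], [4, 0]] is strictly lower-triangular, so N² = 0.
(I + N)⁸ = I + 8·N = [[1, 0], [32, 1]].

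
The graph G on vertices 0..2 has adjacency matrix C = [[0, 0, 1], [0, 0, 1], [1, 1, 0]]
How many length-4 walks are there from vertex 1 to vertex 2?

0

The number of length-4 walks from vertex 1 to vertex 2 is entry (1,2) of C^4, where C is the adjacency matrix.
C^2 = [[1, 1, 0], [1, 1, 0], [0, 0, 2]]
C^3 = [[0, 0, 2], [0, 0, 2], [2, 2, 0]]
C^4 = [[2, 2, 0], [2, 2, 0], [0, 0, 4]]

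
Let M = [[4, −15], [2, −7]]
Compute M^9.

[[2554, −7665], [1022, −3067]]

tr M = −3 and det M = 2, so the characteristic polynomial is λ² − (−3)λ + (2) with roots −1 and −2.
Eigenvectors give P = [[3, −5], [1, −2]] with P⁻¹ = [[2, −5], [1, −3]], and M = P·diag(−1, −2)·P⁻¹.
Then M^9 = P·diag(−1, −512)·P⁻¹ = [[−3, 2560], [−1, 1024]] · [[2, −5], [1, −3]] = [[2554, −7665], [1022, −3067]].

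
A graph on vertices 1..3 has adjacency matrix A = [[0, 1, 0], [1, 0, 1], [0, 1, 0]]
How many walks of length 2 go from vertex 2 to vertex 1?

The number of length-2 walks from vertex 2 to vertex 1 is entry (2,1) of A², where A is the adjacency matrix.
A² = [[1, 0, 1], [0, 2, 0], [1, 0, 1]]

0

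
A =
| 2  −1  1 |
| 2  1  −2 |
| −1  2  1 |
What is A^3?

A^2 = [[1, −1, 5], [8, −5, −2], [1, 5, −4]]
A^3 = [[−5, 8, 8], [8, −17, 16], [16, −4, −13]]

[[−5, 8, 8], [8, −17, 16], [16, −4, −13]]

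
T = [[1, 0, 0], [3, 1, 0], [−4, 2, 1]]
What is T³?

T = I + N where N = [[0, 0, 0], [3, 0, 0], [−4, 2, 0]] is strictly lower-triangular, so N³ = 0.
(I + N)³ = I + 3·N + 3·N² = [[1, 0, 0], [9, 1, 0], [6, 6, 1]].

[[1, 0, 0], [9, 1, 0], [6, 6, 1]]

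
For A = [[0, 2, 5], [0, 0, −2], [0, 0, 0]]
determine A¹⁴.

[[0, 0, 0], [0, 0, 0], [0, 0, 0]]

A is strictly triangular, hence nilpotent: A³ = 0, so A¹⁴ = 0.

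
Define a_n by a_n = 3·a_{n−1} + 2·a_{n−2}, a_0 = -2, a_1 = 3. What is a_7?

With companion matrix T = [[3, 2], [1, 0]], [a_n, a_{n−1}]ᵀ = T·[a_{n−1}, a_{n−2}]ᵀ, so [a_7, a_6]ᵀ = T^6·[a_1, a_0]ᵀ.
T^6 = [[1763, 990], [495, 278]], giving [a_7, a_6]ᵀ = [[3309], [929]].

3309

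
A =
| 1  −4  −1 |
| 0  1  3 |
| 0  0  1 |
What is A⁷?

[[1, −28, −259], [0, 1, 21], [0, 0, 1]]

A = I + N where N = [[0, −4, −1], [0, 0, 3], [0, 0, 0]] is strictly upper-triangular, so N³ = 0.
(I + N)⁷ = I + 7·N + 21·N² = [[1, −28, −259], [0, 1, 21], [0, 0, 1]].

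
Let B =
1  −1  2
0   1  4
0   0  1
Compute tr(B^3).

B = I + N where N = [[0, −1, 2], [0, 0, 4], [0, 0, 0]] is strictly upper-triangular, so N^3 = 0.
(I + N)^3 = I + 3·N + 3·N^2 = [[1, −3, −6], [0, 1, 12], [0, 0, 1]].

3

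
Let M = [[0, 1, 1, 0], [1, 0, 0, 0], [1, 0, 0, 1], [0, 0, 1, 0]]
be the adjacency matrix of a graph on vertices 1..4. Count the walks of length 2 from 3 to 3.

2

The number of length-2 walks from vertex 3 to vertex 3 is entry (3,3) of M², where M is the adjacency matrix.
M² = [[2, 0, 0, 1], [0, 1, 1, 0], [0, 1, 2, 0], [1, 0, 0, 1]]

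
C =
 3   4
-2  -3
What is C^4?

C² = I (check: tr C = 0 and det C = -1), so C^4 = I since 4 is even.

[[1, 0], [0, 1]]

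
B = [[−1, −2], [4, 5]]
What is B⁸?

[[−6559, −6560], [13120, 13121]]

tr B = 4 and det B = 3, so the characteristic polynomial is λ² − (4)λ + (3) with roots 1 and 3.
Eigenvectors give P = [[−1, −1], [1, 2]] with P⁻¹ = [[−2, −1], [1, 1]], and B = P·diag(1, 3)·P⁻¹.
Then B⁸ = P·diag(1, 6561)·P⁻¹ = [[−1, −6561], [1, 13122]] · [[−2, −1], [1, 1]] = [[−6559, −6560], [13120, 13121]].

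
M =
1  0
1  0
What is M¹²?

[[1, 0], [1, 0]]

M² = M (a projection; rank 1, trace 1), so M¹² = M.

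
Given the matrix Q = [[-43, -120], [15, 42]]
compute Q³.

tr Q = -1 and det Q = -6, so the characteristic polynomial is λ² − (-1)λ + (-6) with roots 2 and -3.
Eigenvectors give P = [[-8, -3], [3, 1]] with P⁻¹ = [[1, 3], [-3, -8]], and Q = P·diag(2, -3)·P⁻¹.
Then Q³ = P·diag(8, -27)·P⁻¹ = [[-64, 81], [24, -27]] · [[1, 3], [-3, -8]] = [[-307, -840], [105, 288]].

[[-307, -840], [105, 288]]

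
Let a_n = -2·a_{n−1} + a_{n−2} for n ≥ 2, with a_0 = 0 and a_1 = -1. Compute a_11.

With companion matrix A = [[-2, 1], [1, 0]], [a_n, a_{n−1}]ᵀ = A·[a_{n−1}, a_{n−2}]ᵀ, so [a_11, a_10]ᵀ = A^10·[a_1, a_0]ᵀ.
A^10 = [[5741, -2378], [-2378, 985]], giving [a_11, a_10]ᵀ = [[-5741], [2378]].

-5741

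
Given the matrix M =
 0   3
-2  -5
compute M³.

tr M = -5 and det M = 6, so the characteristic polynomial is λ² − (-5)λ + (6) with roots -2 and -3.
Eigenvectors give P = [[3, -1], [-2, 1]] with P⁻¹ = [[1, 1], [2, 3]], and M = P·diag(-2, -3)·P⁻¹.
Then M³ = P·diag(-8, -27)·P⁻¹ = [[-24, 27], [16, -27]] · [[1, 1], [2, 3]] = [[30, 57], [-38, -65]].

[[30, 57], [-38, -65]]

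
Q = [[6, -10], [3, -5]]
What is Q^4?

Q² = Q (a projection; rank 1, trace 1), so Q^4 = Q.

[[6, -10], [3, -5]]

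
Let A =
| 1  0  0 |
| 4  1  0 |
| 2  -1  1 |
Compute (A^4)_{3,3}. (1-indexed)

A = I + N where N = [[0, 0, 0], [4, 0, 0], [2, -1, 0]] is strictly lower-triangular, so N^3 = 0.
(I + N)^4 = I + 4·N + 6·N^2 = [[1, 0, 0], [16, 1, 0], [-16, -4, 1]].

1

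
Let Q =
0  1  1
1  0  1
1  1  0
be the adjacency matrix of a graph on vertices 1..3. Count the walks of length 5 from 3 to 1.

The number of length-5 walks from vertex 3 to vertex 1 is entry (3,1) of Q⁵, where Q is the adjacency matrix.
Q² = [[2, 1, 1], [1, 2, 1], [1, 1, 2]]
Q³ = [[2, 3, 3], [3, 2, 3], [3, 3, 2]]
Q⁴ = [[6, 5, 5], [5, 6, 5], [5, 5, 6]]
Q⁵ = [[10, 11, 11], [11, 10, 11], [11, 11, 10]]

11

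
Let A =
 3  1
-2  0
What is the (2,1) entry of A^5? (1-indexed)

tr A = 3 and det A = 2, so the characteristic polynomial is λ² − (3)λ + (2) with roots 2 and 1.
Eigenvectors give P = [[-1, -1], [1, 2]] with P⁻¹ = [[-2, -1], [1, 1]], and A = P·diag(2, 1)·P⁻¹.
Then A^5 = P·diag(32, 1)·P⁻¹ = [[-32, -1], [32, 2]] · [[-2, -1], [1, 1]] = [[63, 31], [-62, -30]].

-62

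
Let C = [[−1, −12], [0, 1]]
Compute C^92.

C² = I (check: tr C = 0 and det C = −1), so C^92 = I since 92 is even.

[[1, 0], [0, 1]]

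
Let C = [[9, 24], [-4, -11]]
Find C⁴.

tr C = -2 and det C = -3, so the characteristic polynomial is λ² − (-2)λ + (-3) with roots 1 and -3.
Eigenvectors give P = [[-3, -2], [1, 1]] with P⁻¹ = [[-1, -2], [1, 3]], and C = P·diag(1, -3)·P⁻¹.
Then C⁴ = P·diag(1, 81)·P⁻¹ = [[-3, -162], [1, 81]] · [[-1, -2], [1, 3]] = [[-159, -480], [80, 241]].

[[-159, -480], [80, 241]]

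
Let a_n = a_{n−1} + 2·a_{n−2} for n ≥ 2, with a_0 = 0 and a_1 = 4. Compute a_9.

684

With companion matrix A = [[1, 2], [1, 0]], [a_n, a_{n−1}]ᵀ = A·[a_{n−1}, a_{n−2}]ᵀ, so [a_9, a_8]ᵀ = A⁸·[a_1, a_0]ᵀ.
A⁸ = [[171, 170], [85, 86]], giving [a_9, a_8]ᵀ = [[684], [340]].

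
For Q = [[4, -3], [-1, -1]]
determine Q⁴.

[[388, -207], [-69, 43]]

Q² = [[19, -9], [-3, 4]]
Q³ = [[85, -48], [-16, 5]]
Q⁴ = [[388, -207], [-69, 43]]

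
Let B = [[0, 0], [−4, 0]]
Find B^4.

[[0, 0], [0, 0]]

B is strictly triangular, hence nilpotent: B^2 = 0, so B^4 = 0.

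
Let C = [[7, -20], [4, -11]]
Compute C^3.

tr C = -4 and det C = 3, so the characteristic polynomial is λ² − (-4)λ + (3) with roots -3 and -1.
Eigenvectors give P = [[2, 5], [1, 2]] with P⁻¹ = [[-2, 5], [1, -2]], and C = P·diag(-3, -1)·P⁻¹.
Then C^3 = P·diag(-27, -1)·P⁻¹ = [[-54, -5], [-27, -2]] · [[-2, 5], [1, -2]] = [[103, -260], [52, -131]].

[[103, -260], [52, -131]]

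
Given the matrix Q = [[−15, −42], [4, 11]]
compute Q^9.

[[−137775, −413322], [39364, 118091]]

tr Q = −4 and det Q = 3, so the characteristic polynomial is λ² − (−4)λ + (3) with roots −1 and −3.
Eigenvectors give P = [[−3, 7], [1, −2]] with P⁻¹ = [[2, 7], [1, 3]], and Q = P·diag(−1, −3)·P⁻¹.
Then Q^9 = P·diag(−1, −19683)·P⁻¹ = [[3, −137781], [−1, 39366]] · [[2, 7], [1, 3]] = [[−137775, −413322], [39364, 118091]].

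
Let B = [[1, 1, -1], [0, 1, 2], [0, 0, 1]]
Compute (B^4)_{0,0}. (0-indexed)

B = I + N where N = [[0, 1, -1], [0, 0, 2], [0, 0, 0]] is strictly upper-triangular, so N^3 = 0.
(I + N)^4 = I + 4·N + 6·N^2 = [[1, 4, 8], [0, 1, 8], [0, 0, 1]].

1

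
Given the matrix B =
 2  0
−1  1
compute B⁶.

tr B = 3 and det B = 2, so the characteristic polynomial is λ² − (3)λ + (2) with roots 2 and 1.
Eigenvectors give P = [[1, 0], [−1, 1]] with P⁻¹ = [[1, 0], [1, 1]], and B = P·diag(2, 1)·P⁻¹.
Then B⁶ = P·diag(64, 1)·P⁻¹ = [[64, 0], [−64, 1]] · [[1, 0], [1, 1]] = [[64, 0], [−63, 1]].

[[64, 0], [−63, 1]]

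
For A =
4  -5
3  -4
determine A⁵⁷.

[[4, -5], [3, -4]]

A² = I (check: tr A = 0 and det A = -1), so A⁵⁷ = A since 57 is odd.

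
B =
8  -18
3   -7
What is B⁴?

tr B = 1 and det B = -2, so the characteristic polynomial is λ² − (1)λ + (-2) with roots -1 and 2.
Eigenvectors give P = [[2, 3], [1, 1]] with P⁻¹ = [[-1, 3], [1, -2]], and B = P·diag(-1, 2)·P⁻¹.
Then B⁴ = P·diag(1, 16)·P⁻¹ = [[2, 48], [1, 16]] · [[-1, 3], [1, -2]] = [[46, -90], [15, -29]].

[[46, -90], [15, -29]]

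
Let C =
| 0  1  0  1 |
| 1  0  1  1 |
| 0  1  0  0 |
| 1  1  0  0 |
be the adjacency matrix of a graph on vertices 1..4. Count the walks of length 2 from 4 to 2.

The number of length-2 walks from vertex 4 to vertex 2 is entry (4,2) of C², where C is the adjacency matrix.
C² = [[2, 1, 1, 1], [1, 3, 0, 1], [1, 0, 1, 1], [1, 1, 1, 2]]

1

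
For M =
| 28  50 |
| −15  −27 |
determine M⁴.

tr M = 1 and det M = −6, so the characteristic polynomial is λ² − (1)λ + (−6) with roots 3 and −2.
Eigenvectors give P = [[−2, −5], [1, 3]] with P⁻¹ = [[−3, −5], [1, 2]], and M = P·diag(3, −2)·P⁻¹.
Then M⁴ = P·diag(81, 16)·P⁻¹ = [[−162, −80], [81, 48]] · [[−3, −5], [1, 2]] = [[406, 650], [−195, −309]].

[[406, 650], [−195, −309]]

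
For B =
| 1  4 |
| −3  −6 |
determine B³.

[[49, 76], [−57, −84]]

tr B = −5 and det B = 6, so the characteristic polynomial is λ² − (−5)λ + (6) with roots −2 and −3.
Eigenvectors give P = [[4, −1], [−3, 1]] with P⁻¹ = [[1, 1], [3, 4]], and B = P·diag(−2, −3)·P⁻¹.
Then B³ = P·diag(−8, −27)·P⁻¹ = [[−32, 27], [24, −27]] · [[1, 1], [3, 4]] = [[49, 76], [−57, −84]].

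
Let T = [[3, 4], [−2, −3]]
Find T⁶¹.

T² = I (check: tr T = 0 and det T = −1), so T⁶¹ = T since 61 is odd.

[[3, 4], [−2, −3]]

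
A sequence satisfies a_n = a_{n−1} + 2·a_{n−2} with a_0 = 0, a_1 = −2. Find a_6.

−42

With companion matrix A = [[1, 2], [1, 0]], [a_n, a_{n−1}]ᵀ = A·[a_{n−1}, a_{n−2}]ᵀ, so [a_6, a_5]ᵀ = A^5·[a_1, a_0]ᵀ.
A^5 = [[21, 22], [11, 10]], giving [a_6, a_5]ᵀ = [[−42], [−22]].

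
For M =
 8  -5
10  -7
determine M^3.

[[62, -35], [70, -43]]

tr M = 1 and det M = -6, so the characteristic polynomial is λ² − (1)λ + (-6) with roots 3 and -2.
Eigenvectors give P = [[1, -1], [1, -2]] with P⁻¹ = [[2, -1], [1, -1]], and M = P·diag(3, -2)·P⁻¹.
Then M^3 = P·diag(27, -8)·P⁻¹ = [[27, 8], [27, 16]] · [[2, -1], [1, -1]] = [[62, -35], [70, -43]].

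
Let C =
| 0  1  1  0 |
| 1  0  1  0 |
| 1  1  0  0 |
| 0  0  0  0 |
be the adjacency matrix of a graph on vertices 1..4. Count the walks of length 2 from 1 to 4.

0

The number of length-2 walks from vertex 1 to vertex 4 is entry (1,4) of C², where C is the adjacency matrix.
C² = [[2, 1, 1, 0], [1, 2, 1, 0], [1, 1, 2, 0], [0, 0, 0, 0]]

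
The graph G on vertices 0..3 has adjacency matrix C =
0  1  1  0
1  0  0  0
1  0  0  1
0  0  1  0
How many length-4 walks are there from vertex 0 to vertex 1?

The number of length-4 walks from vertex 0 to vertex 1 is entry (0,1) of C^4, where C is the adjacency matrix.
C^2 = [[2, 0, 0, 1], [0, 1, 1, 0], [0, 1, 2, 0], [1, 0, 0, 1]]
C^3 = [[0, 2, 3, 0], [2, 0, 0, 1], [3, 0, 0, 2], [0, 1, 2, 0]]
C^4 = [[5, 0, 0, 3], [0, 2, 3, 0], [0, 3, 5, 0], [3, 0, 0, 2]]

0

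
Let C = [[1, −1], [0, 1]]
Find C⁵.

C = I + N where N = [[0, −1], [0, 0]] is strictly upper-triangular, so N² = 0.
(I + N)⁵ = I + 5·N = [[1, −5], [0, 1]].

[[1, −5], [0, 1]]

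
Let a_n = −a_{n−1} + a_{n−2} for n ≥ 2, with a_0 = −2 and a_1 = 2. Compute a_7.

42

With companion matrix T = [[−1, 1], [1, 0]], [a_n, a_{n−1}]ᵀ = T·[a_{n−1}, a_{n−2}]ᵀ, so [a_7, a_6]ᵀ = T⁶·[a_1, a_0]ᵀ.
T⁶ = [[13, −8], [−8, 5]], giving [a_7, a_6]ᵀ = [[42], [−26]].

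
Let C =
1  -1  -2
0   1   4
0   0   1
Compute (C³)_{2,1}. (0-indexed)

0

C = I + N where N = [[0, -1, -2], [0, 0, 4], [0, 0, 0]] is strictly upper-triangular, so N³ = 0.
(I + N)³ = I + 3·N + 3·N² = [[1, -3, -18], [0, 1, 12], [0, 0, 1]].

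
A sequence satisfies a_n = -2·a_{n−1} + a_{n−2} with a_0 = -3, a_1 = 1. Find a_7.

With companion matrix A = [[-2, 1], [1, 0]], [a_n, a_{n−1}]ᵀ = A·[a_{n−1}, a_{n−2}]ᵀ, so [a_7, a_6]ᵀ = A⁶·[a_1, a_0]ᵀ.
A⁶ = [[169, -70], [-70, 29]], giving [a_7, a_6]ᵀ = [[379], [-157]].

379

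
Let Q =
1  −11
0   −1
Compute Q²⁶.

[[1, 0], [0, 1]]

Q² = I (check: tr Q = 0 and det Q = −1), so Q²⁶ = I since 26 is even.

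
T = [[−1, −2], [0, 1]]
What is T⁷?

[[−1, −2], [0, 1]]

T² = I (check: tr T = 0 and det T = −1), so T⁷ = T since 7 is odd.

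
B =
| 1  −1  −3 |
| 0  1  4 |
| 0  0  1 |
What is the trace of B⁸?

B = I + N where N = [[0, −1, −3], [0, 0, 4], [0, 0, 0]] is strictly upper-triangular, so N³ = 0.
(I + N)⁸ = I + 8·N + 28·N² = [[1, −8, −136], [0, 1, 32], [0, 0, 1]].

3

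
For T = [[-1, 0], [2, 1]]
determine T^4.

[[1, 0], [0, 1]]

T^2 = [[1, 0], [0, 1]]
T^3 = [[-1, 0], [2, 1]]
T^4 = [[1, 0], [0, 1]]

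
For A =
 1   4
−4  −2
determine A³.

[[1, −52], [52, 40]]

A² = [[−15, −4], [4, −12]]
A³ = [[1, −52], [52, 40]]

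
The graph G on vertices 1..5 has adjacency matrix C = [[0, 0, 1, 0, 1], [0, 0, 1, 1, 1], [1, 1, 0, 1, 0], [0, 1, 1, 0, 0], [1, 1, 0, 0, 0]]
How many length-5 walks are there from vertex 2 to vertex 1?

10

The number of length-5 walks from vertex 2 to vertex 1 is entry (2,1) of C^5, where C is the adjacency matrix.
C^2 = [[2, 2, 0, 1, 0], [2, 3, 1, 1, 0], [0, 1, 3, 1, 2], [1, 1, 1, 2, 1], [0, 0, 2, 1, 2]]
C^3 = [[0, 1, 5, 2, 4], [1, 2, 6, 4, 5], [5, 6, 2, 4, 1], [2, 4, 4, 2, 2], [4, 5, 1, 2, 0]]
C^4 = [[9, 11, 3, 6, 1], [11, 15, 7, 8, 3], [3, 7, 15, 8, 11], [6, 8, 8, 8, 6], [1, 3, 11, 6, 9]]
C^5 = [[4, 10, 26, 14, 20], [10, 18, 34, 22, 26], [26, 34, 18, 22, 10], [14, 22, 22, 16, 14], [20, 26, 10, 14, 4]]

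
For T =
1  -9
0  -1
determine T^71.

[[1, -9], [0, -1]]

T² = I (check: tr T = 0 and det T = -1), so T^71 = T since 71 is odd.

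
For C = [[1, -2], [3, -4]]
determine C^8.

[[-509, 510], [-765, 766]]

tr C = -3 and det C = 2, so the characteristic polynomial is λ² − (-3)λ + (2) with roots -1 and -2.
Eigenvectors give P = [[1, -2], [1, -3]] with P⁻¹ = [[3, -2], [1, -1]], and C = P·diag(-1, -2)·P⁻¹.
Then C^8 = P·diag(1, 256)·P⁻¹ = [[1, -512], [1, -768]] · [[3, -2], [1, -1]] = [[-509, 510], [-765, 766]].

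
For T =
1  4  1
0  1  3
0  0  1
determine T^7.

T = I + N where N = [[0, 4, 1], [0, 0, 3], [0, 0, 0]] is strictly upper-triangular, so N^3 = 0.
(I + N)^7 = I + 7·N + 21·N^2 = [[1, 28, 259], [0, 1, 21], [0, 0, 1]].

[[1, 28, 259], [0, 1, 21], [0, 0, 1]]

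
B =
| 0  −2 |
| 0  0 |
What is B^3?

[[0, 0], [0, 0]]

B is strictly triangular, hence nilpotent: B^2 = 0, so B^3 = 0.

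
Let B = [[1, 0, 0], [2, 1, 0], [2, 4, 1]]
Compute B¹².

B = I + N where N = [[0, 0, 0], [2, 0, 0], [2, 4, 0]] is strictly lower-triangular, so N³ = 0.
(I + N)¹² = I + 12·N + 66·N² = [[1, 0, 0], [24, 1, 0], [552, 48, 1]].

[[1, 0, 0], [24, 1, 0], [552, 48, 1]]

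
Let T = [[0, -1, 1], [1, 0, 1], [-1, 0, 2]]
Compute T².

[[-2, 0, 1], [-1, -1, 3], [-2, 1, 3]]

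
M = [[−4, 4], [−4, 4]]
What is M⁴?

M² = [[0, 0], [0, 0]]
M³ = [[0, 0], [0, 0]]
M⁴ = [[0, 0], [0, 0]]

[[0, 0], [0, 0]]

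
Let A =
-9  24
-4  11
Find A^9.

tr A = 2 and det A = -3, so the characteristic polynomial is λ² − (2)λ + (-3) with roots 3 and -1.
Eigenvectors give P = [[-2, -3], [-1, -1]] with P⁻¹ = [[1, -3], [-1, 2]], and A = P·diag(3, -1)·P⁻¹.
Then A^9 = P·diag(19683, -1)·P⁻¹ = [[-39366, 3], [-19683, 1]] · [[1, -3], [-1, 2]] = [[-39369, 118104], [-19684, 59051]].

[[-39369, 118104], [-19684, 59051]]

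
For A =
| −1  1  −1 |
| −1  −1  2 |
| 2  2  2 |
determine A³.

A² = [[−2, −4, 1], [6, 4, 3], [0, 4, 6]]
A³ = [[8, 4, −4], [−4, 8, 8], [8, 8, 20]]

[[8, 4, −4], [−4, 8, 8], [8, 8, 20]]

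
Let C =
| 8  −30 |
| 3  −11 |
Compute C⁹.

tr C = −3 and det C = 2, so the characteristic polynomial is λ² − (−3)λ + (2) with roots −1 and −2.
Eigenvectors give P = [[−10, −3], [−3, −1]] with P⁻¹ = [[−1, 3], [3, −10]], and C = P·diag(−1, −2)·P⁻¹.
Then C⁹ = P·diag(−1, −512)·P⁻¹ = [[10, 1536], [3, 512]] · [[−1, 3], [3, −10]] = [[4598, −15330], [1533, −5111]].

[[4598, −15330], [1533, −5111]]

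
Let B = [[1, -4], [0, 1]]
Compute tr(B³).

2

B = I + N where N = [[0, -4], [0, 0]] is strictly upper-triangular, so N² = 0.
(I + N)³ = I + 3·N = [[1, -12], [0, 1]].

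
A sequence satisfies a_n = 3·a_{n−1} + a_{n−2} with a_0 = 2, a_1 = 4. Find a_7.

5476

With companion matrix C = [[3, 1], [1, 0]], [a_n, a_{n−1}]ᵀ = C·[a_{n−1}, a_{n−2}]ᵀ, so [a_7, a_6]ᵀ = C^6·[a_1, a_0]ᵀ.
C^6 = [[1189, 360], [360, 109]], giving [a_7, a_6]ᵀ = [[5476], [1658]].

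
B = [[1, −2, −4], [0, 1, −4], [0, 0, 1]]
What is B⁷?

B = I + N where N = [[0, −2, −4], [0, 0, −4], [0, 0, 0]] is strictly upper-triangular, so N³ = 0.
(I + N)⁷ = I + 7·N + 21·N² = [[1, −14, 140], [0, 1, −28], [0, 0, 1]].

[[1, −14, 140], [0, 1, −28], [0, 0, 1]]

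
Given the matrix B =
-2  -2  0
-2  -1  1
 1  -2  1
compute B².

[[8, 6, -2], [7, 3, 0], [3, -2, -1]]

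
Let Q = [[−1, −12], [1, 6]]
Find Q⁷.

[[−6049, −24708], [2059, 8364]]

tr Q = 5 and det Q = 6, so the characteristic polynomial is λ² − (5)λ + (6) with roots 2 and 3.
Eigenvectors give P = [[4, −3], [−1, 1]] with P⁻¹ = [[1, 3], [1, 4]], and Q = P·diag(2, 3)·P⁻¹.
Then Q⁷ = P·diag(128, 2187)·P⁻¹ = [[512, −6561], [−128, 2187]] · [[1, 3], [1, 4]] = [[−6049, −24708], [2059, 8364]].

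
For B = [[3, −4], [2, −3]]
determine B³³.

[[3, −4], [2, −3]]

B² = I (check: tr B = 0 and det B = −1), so B³³ = B since 33 is odd.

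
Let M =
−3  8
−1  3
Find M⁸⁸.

M² = I (check: tr M = 0 and det M = −1), so M⁸⁸ = I since 88 is even.

[[1, 0], [0, 1]]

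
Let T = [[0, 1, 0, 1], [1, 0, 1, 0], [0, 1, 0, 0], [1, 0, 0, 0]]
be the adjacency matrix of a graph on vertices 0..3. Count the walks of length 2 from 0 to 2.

The number of length-2 walks from vertex 0 to vertex 2 is entry (0,2) of T², where T is the adjacency matrix.
T² = [[2, 0, 1, 0], [0, 2, 0, 1], [1, 0, 1, 0], [0, 1, 0, 1]]

1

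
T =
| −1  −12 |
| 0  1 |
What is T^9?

[[−1, −12], [0, 1]]

T² = I (check: tr T = 0 and det T = −1), so T^9 = T since 9 is odd.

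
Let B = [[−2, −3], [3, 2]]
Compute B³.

[[10, 15], [−15, −10]]

B² = [[−5, 0], [0, −5]]
B³ = [[10, 15], [−15, −10]]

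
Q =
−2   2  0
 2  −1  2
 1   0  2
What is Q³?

Q² = [[8, −6, 4], [−4, 5, 2], [0, 2, 4]]
Q³ = [[−24, 22, −4], [20, −13, 14], [8, −2, 12]]

[[−24, 22, −4], [20, −13, 14], [8, −2, 12]]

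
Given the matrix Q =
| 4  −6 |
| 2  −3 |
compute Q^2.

[[4, −6], [2, −3]]

Q² = Q (a projection; rank 1, trace 1), so Q^2 = Q.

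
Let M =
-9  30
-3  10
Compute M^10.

[[-9, 30], [-3, 10]]

M² = M (a projection; rank 1, trace 1), so M^10 = M.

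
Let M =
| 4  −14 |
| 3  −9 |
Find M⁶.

[[−3926, 9310], [−1995, 4719]]

tr M = −5 and det M = 6, so the characteristic polynomial is λ² − (−5)λ + (6) with roots −3 and −2.
Eigenvectors give P = [[2, 7], [1, 3]] with P⁻¹ = [[−3, 7], [1, −2]], and M = P·diag(−3, −2)·P⁻¹.
Then M⁶ = P·diag(729, 64)·P⁻¹ = [[1458, 448], [729, 192]] · [[−3, 7], [1, −2]] = [[−3926, 9310], [−1995, 4719]].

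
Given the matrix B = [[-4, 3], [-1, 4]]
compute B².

[[13, 0], [0, 13]]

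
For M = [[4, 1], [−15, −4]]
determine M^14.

[[1, 0], [0, 1]]

M² = I (check: tr M = 0 and det M = −1), so M^14 = I since 14 is even.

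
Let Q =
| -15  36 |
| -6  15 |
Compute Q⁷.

tr Q = 0 and det Q = -9, so the characteristic polynomial is λ² − (0)λ + (-9) with roots 3 and -3.
Eigenvectors give P = [[-2, -3], [-1, -1]] with P⁻¹ = [[1, -3], [-1, 2]], and Q = P·diag(3, -3)·P⁻¹.
Then Q⁷ = P·diag(2187, -2187)·P⁻¹ = [[-4374, 6561], [-2187, 2187]] · [[1, -3], [-1, 2]] = [[-10935, 26244], [-4374, 10935]].

[[-10935, 26244], [-4374, 10935]]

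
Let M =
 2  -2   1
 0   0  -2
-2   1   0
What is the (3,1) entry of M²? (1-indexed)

-4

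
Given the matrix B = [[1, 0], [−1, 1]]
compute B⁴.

B = I + N where N = [[0, 0], [−1, 0]] is strictly lower-triangular, so N² = 0.
(I + N)⁴ = I + 4·N = [[1, 0], [−4, 1]].

[[1, 0], [−4, 1]]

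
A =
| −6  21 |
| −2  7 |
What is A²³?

A² = A (a projection; rank 1, trace 1), so A²³ = A.

[[−6, 21], [−2, 7]]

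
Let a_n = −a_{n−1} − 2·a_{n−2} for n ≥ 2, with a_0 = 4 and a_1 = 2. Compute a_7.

With companion matrix B = [[−1, −2], [1, 0]], [a_n, a_{n−1}]ᵀ = B·[a_{n−1}, a_{n−2}]ᵀ, so [a_7, a_6]ᵀ = B^6·[a_1, a_0]ᵀ.
B^6 = [[7, 10], [−5, 2]], giving [a_7, a_6]ᵀ = [[54], [−2]].

54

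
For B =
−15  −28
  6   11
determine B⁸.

tr B = −4 and det B = 3, so the characteristic polynomial is λ² − (−4)λ + (3) with roots −3 and −1.
Eigenvectors give P = [[−7, −2], [3, 1]] with P⁻¹ = [[−1, −2], [3, 7]], and B = P·diag(−3, −1)·P⁻¹.
Then B⁸ = P·diag(6561, 1)·P⁻¹ = [[−45927, −2], [19683, 1]] · [[−1, −2], [3, 7]] = [[45921, 91840], [−19680, −39359]].

[[45921, 91840], [−19680, −39359]]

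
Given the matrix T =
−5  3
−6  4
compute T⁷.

[[−257, 129], [−258, 130]]

tr T = −1 and det T = −2, so the characteristic polynomial is λ² − (−1)λ + (−2) with roots 1 and −2.
Eigenvectors give P = [[−1, −1], [−2, −1]] with P⁻¹ = [[1, −1], [−2, 1]], and T = P·diag(1, −2)·P⁻¹.
Then T⁷ = P·diag(1, −128)·P⁻¹ = [[−1, 128], [−2, 128]] · [[1, −1], [−2, 1]] = [[−257, 129], [−258, 130]].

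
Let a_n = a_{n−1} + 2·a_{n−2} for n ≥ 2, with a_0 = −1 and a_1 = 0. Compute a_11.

With companion matrix T = [[1, 2], [1, 0]], [a_n, a_{n−1}]ᵀ = T·[a_{n−1}, a_{n−2}]ᵀ, so [a_11, a_10]ᵀ = T^10·[a_1, a_0]ᵀ.
T^10 = [[683, 682], [341, 342]], giving [a_11, a_10]ᵀ = [[−682], [−342]].

−682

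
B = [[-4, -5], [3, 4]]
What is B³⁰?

[[1, 0], [0, 1]]

B² = I (check: tr B = 0 and det B = -1), so B³⁰ = I since 30 is even.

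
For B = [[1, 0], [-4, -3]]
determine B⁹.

tr B = -2 and det B = -3, so the characteristic polynomial is λ² − (-2)λ + (-3) with roots 1 and -3.
Eigenvectors give P = [[-1, 0], [1, 1]] with P⁻¹ = [[-1, 0], [1, 1]], and B = P·diag(1, -3)·P⁻¹.
Then B⁹ = P·diag(1, -19683)·P⁻¹ = [[-1, 0], [1, -19683]] · [[-1, 0], [1, 1]] = [[1, 0], [-19684, -19683]].

[[1, 0], [-19684, -19683]]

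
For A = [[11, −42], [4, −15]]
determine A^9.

[[118091, −413322], [39364, −137775]]

tr A = −4 and det A = 3, so the characteristic polynomial is λ² − (−4)λ + (3) with roots −3 and −1.
Eigenvectors give P = [[−3, 7], [−1, 2]] with P⁻¹ = [[2, −7], [1, −3]], and A = P·diag(−3, −1)·P⁻¹.
Then A^9 = P·diag(−19683, −1)·P⁻¹ = [[59049, −7], [19683, −2]] · [[2, −7], [1, −3]] = [[118091, −413322], [39364, −137775]].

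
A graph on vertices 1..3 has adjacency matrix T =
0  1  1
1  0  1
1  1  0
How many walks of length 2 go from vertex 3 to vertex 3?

2

The number of length-2 walks from vertex 3 to vertex 3 is entry (3,3) of T², where T is the adjacency matrix.
T² = [[2, 1, 1], [1, 2, 1], [1, 1, 2]]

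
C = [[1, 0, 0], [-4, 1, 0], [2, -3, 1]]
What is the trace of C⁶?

C = I + N where N = [[0, 0, 0], [-4, 0, 0], [2, -3, 0]] is strictly lower-triangular, so N³ = 0.
(I + N)⁶ = I + 6·N + 15·N² = [[1, 0, 0], [-24, 1, 0], [192, -18, 1]].

3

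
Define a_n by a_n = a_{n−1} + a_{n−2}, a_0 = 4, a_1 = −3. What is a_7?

With companion matrix T = [[1, 1], [1, 0]], [a_n, a_{n−1}]ᵀ = T·[a_{n−1}, a_{n−2}]ᵀ, so [a_7, a_6]ᵀ = T⁶·[a_1, a_0]ᵀ.
T⁶ = [[13, 8], [8, 5]], giving [a_7, a_6]ᵀ = [[−7], [−4]].

−7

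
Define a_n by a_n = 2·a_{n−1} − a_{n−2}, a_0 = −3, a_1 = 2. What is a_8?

37

With companion matrix A = [[2, −1], [1, 0]], [a_n, a_{n−1}]ᵀ = A·[a_{n−1}, a_{n−2}]ᵀ, so [a_8, a_7]ᵀ = A⁷·[a_1, a_0]ᵀ.
A⁷ = [[8, −7], [7, −6]], giving [a_8, a_7]ᵀ = [[37], [32]].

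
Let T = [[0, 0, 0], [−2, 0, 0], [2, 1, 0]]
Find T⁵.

T is strictly triangular, hence nilpotent: T³ = 0, so T⁵ = 0.

[[0, 0, 0], [0, 0, 0], [0, 0, 0]]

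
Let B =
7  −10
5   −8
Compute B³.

tr B = −1 and det B = −6, so the characteristic polynomial is λ² − (−1)λ + (−6) with roots −3 and 2.
Eigenvectors give P = [[−1, 2], [−1, 1]] with P⁻¹ = [[1, −2], [1, −1]], and B = P·diag(−3, 2)·P⁻¹.
Then B³ = P·diag(−27, 8)·P⁻¹ = [[27, 16], [27, 8]] · [[1, −2], [1, −1]] = [[43, −70], [35, −62]].

[[43, −70], [35, −62]]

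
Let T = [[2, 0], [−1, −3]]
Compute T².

[[4, 0], [1, 9]]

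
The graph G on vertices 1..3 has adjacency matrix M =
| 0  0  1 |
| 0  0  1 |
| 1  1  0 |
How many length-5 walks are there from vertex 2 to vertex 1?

The number of length-5 walks from vertex 2 to vertex 1 is entry (2,1) of M^5, where M is the adjacency matrix.
M^2 = [[1, 1, 0], [1, 1, 0], [0, 0, 2]]
M^3 = [[0, 0, 2], [0, 0, 2], [2, 2, 0]]
M^4 = [[2, 2, 0], [2, 2, 0], [0, 0, 4]]
M^5 = [[0, 0, 4], [0, 0, 4], [4, 4, 0]]

0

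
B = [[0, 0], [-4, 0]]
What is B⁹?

[[0, 0], [0, 0]]

B is strictly triangular, hence nilpotent: B² = 0, so B⁹ = 0.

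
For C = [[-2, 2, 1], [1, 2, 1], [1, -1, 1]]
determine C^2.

[[7, -1, 1], [1, 5, 4], [-2, -1, 1]]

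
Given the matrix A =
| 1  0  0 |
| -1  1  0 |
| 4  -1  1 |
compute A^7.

[[1, 0, 0], [-7, 1, 0], [49, -7, 1]]

A = I + N where N = [[0, 0, 0], [-1, 0, 0], [4, -1, 0]] is strictly lower-triangular, so N^3 = 0.
(I + N)^7 = I + 7·N + 21·N^2 = [[1, 0, 0], [-7, 1, 0], [49, -7, 1]].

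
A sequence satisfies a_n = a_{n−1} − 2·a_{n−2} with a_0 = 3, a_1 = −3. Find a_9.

69

With companion matrix T = [[1, −2], [1, 0]], [a_n, a_{n−1}]ᵀ = T·[a_{n−1}, a_{n−2}]ᵀ, so [a_9, a_8]ᵀ = T⁸·[a_1, a_0]ᵀ.
T⁸ = [[−17, 6], [−3, −14]], giving [a_9, a_8]ᵀ = [[69], [−33]].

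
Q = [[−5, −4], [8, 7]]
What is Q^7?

tr Q = 2 and det Q = −3, so the characteristic polynomial is λ² − (2)λ + (−3) with roots −1 and 3.
Eigenvectors give P = [[−1, −1], [1, 2]] with P⁻¹ = [[−2, −1], [1, 1]], and Q = P·diag(−1, 3)·P⁻¹.
Then Q^7 = P·diag(−1, 2187)·P⁻¹ = [[1, −2187], [−1, 4374]] · [[−2, −1], [1, 1]] = [[−2189, −2188], [4376, 4375]].

[[−2189, −2188], [4376, 4375]]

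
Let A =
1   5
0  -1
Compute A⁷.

[[1, 5], [0, -1]]

A² = I (check: tr A = 0 and det A = -1), so A⁷ = A since 7 is odd.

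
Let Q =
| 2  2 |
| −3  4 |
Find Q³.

Q² = [[−2, 12], [−18, 10]]
Q³ = [[−40, 44], [−66, 4]]

[[−40, 44], [−66, 4]]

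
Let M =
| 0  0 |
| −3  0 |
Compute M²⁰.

M is strictly triangular, hence nilpotent: M² = 0, so M²⁰ = 0.

[[0, 0], [0, 0]]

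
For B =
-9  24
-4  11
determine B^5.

[[-489, 1464], [-244, 731]]

tr B = 2 and det B = -3, so the characteristic polynomial is λ² − (2)λ + (-3) with roots 3 and -1.
Eigenvectors give P = [[-2, -3], [-1, -1]] with P⁻¹ = [[1, -3], [-1, 2]], and B = P·diag(3, -1)·P⁻¹.
Then B^5 = P·diag(243, -1)·P⁻¹ = [[-486, 3], [-243, 1]] · [[1, -3], [-1, 2]] = [[-489, 1464], [-244, 731]].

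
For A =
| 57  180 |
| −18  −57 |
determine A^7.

tr A = 0 and det A = −9, so the characteristic polynomial is λ² − (0)λ + (−9) with roots −3 and 3.
Eigenvectors give P = [[3, −10], [−1, 3]] with P⁻¹ = [[−3, −10], [−1, −3]], and A = P·diag(−3, 3)·P⁻¹.
Then A^7 = P·diag(−2187, 2187)·P⁻¹ = [[−6561, −21870], [2187, 6561]] · [[−3, −10], [−1, −3]] = [[41553, 131220], [−13122, −41553]].

[[41553, 131220], [−13122, −41553]]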